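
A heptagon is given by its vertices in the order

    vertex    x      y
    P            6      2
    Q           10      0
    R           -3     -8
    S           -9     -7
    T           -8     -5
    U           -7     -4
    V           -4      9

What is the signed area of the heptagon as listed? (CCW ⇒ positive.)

-153

Apply Gauss's area formula: 2A = Σ (x_i·y_{i+1} − x_{i+1}·y_i), indices taken mod 7.
Σ = (-20) + (-80) + (-51) + (-11) + (-3) + (-79) + (-62) = -306
Signed area = Σ/2 = -153 (negative ⇒ clockwise traversal).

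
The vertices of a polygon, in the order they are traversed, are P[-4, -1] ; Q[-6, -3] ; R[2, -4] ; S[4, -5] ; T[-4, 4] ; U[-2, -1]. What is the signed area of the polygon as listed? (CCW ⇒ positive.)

24

Cross-terms: 6, 30, 6, -4, 12, -2  ⇒  Σ = 48
Signed area = Σ/2 = 24 (positive ⇒ counter-clockwise traversal).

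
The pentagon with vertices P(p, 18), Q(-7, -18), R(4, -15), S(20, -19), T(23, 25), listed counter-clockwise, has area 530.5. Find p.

19

Write out the shoelace sum; only the two edges meeting at P involve p:
2·Area = [(23·18 − p·25) + (p·(-18) − (-7)·18)] + 1338
       = -43·p + 1878 = 1061
⇒ p = 19.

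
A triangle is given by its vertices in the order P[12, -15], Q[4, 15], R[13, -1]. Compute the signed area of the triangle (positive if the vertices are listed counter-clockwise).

Σ = (240) + (-199) + (-183) = -142
Signed area = Σ/2 = -71 (negative ⇒ clockwise traversal).

-71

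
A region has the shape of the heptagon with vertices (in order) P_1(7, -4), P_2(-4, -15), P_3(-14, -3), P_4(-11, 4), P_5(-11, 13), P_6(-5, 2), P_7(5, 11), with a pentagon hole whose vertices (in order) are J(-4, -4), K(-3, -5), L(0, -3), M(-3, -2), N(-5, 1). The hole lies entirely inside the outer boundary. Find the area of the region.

303.5

Outer boundary:
Cross-terms: -121, -198, -89, -99, 43, -65, -97  ⇒  Σ = -626
Area = |Σ|/2 = 313.
Hole:
Σ = (8) + (9) + (-9) + (-13) + (24) = 19
Area = |Σ|/2 = 9.5.
Net area = 313 − 9.5 = 303.5.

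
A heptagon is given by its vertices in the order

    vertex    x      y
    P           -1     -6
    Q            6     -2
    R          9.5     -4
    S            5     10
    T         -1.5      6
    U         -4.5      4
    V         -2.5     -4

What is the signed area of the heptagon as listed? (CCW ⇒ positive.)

Apply the shoelace formula: 2A = Σ (x_i·y_{i+1} − x_{i+1}·y_i), indices taken mod 7.
Σ = (38) + (-5) + (115) + (45) + (21) + (28) + (11) = 253
Signed area = Σ/2 = 126.5 (positive ⇒ counter-clockwise traversal).

126.5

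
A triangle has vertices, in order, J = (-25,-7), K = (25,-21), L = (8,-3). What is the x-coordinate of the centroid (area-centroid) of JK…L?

Apply Gauss's area formula. First the cross-terms c_i = x_i·y_{i+1} − x_{i+1}·y_i:
  700, 93, -131  ⇒  2A = 662, A = 331.
Then Σ (x_i + x_{i+1})·c_i = 5296, so x̄ = 5296 / (6·331) = 8/3.

8/3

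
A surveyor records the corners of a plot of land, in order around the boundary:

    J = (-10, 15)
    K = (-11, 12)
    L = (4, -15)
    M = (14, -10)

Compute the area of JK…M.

221

Cross-terms: 45, 117, 170, 110  ⇒  Σ = 442
Area = |Σ|/2 = 221.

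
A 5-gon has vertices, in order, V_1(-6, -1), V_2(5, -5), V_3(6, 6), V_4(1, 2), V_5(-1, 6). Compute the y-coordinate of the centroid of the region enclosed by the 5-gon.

Apply Gauss's area formula. First the cross-terms c_i = x_i·y_{i+1} − x_{i+1}·y_i:
  35, 60, 6, 8, 37  ⇒  2A = 146, A = 73.
Then Σ (y_i + y_{i+1})·c_i = 147, so ȳ = 147 / (6·73) = 49/146.

49/146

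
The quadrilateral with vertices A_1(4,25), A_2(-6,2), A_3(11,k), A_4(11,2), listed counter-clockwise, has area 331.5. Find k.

-14

The doubled signed area Σ (x_i y_{i+1} − x_{i+1} y_i) is linear in k.
With k=0 it equals 425; the coefficient of k is -17 (from the two edges through A_3).
So -17·k + 425 = 2·331.5 = 663 ⇒ k = -14.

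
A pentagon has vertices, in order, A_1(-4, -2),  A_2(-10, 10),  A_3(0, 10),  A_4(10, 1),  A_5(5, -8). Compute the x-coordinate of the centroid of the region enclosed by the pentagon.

Apply the surveyor's formula. First the cross-terms c_i = x_i·y_{i+1} − x_{i+1}·y_i:
  -60, -100, -100, -85, -42  ⇒  2A = -387, A = -193.5.
Then Σ (x_i + x_{i+1})·c_i = -477, so x̄ = -477 / (6·(-193.5)) = 53/129.

53/129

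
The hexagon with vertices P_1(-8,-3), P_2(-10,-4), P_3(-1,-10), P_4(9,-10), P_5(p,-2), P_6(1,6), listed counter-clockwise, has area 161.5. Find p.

Write out the shoelace sum; only the two edges meeting at P_5 involve p:
2·Area = [(9·(-2) − p·(-10)) + (p·6 − 1·(-2))] + 243
       = 16·p + 227 = 323
⇒ p = 6.

6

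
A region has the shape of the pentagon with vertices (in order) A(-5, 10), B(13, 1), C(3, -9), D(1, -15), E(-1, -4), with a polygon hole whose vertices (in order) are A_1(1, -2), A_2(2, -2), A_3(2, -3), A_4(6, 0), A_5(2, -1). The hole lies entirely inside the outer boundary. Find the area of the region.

165.5

Outer boundary:
Apply the shoelace formula: 2A = Σ (x_i·y_{i+1} − x_{i+1}·y_i), indices taken mod 5.
Cross-terms: -135, -120, -36, -19, -30  ⇒  Σ = -340
Area = |Σ|/2 = 170.
Hole:
Apply Gauss's area formula: 2A = Σ (x_i·y_{i+1} − x_{i+1}·y_i), indices taken mod 5.
Cross-terms: 2, -2, 18, -6, -3  ⇒  Σ = 9
Area = |Σ|/2 = 4.5.
Net area = 170 − 4.5 = 165.5.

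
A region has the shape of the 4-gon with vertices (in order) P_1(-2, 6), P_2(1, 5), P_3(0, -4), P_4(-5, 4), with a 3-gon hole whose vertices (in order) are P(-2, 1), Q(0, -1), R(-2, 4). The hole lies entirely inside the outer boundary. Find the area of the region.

Outer boundary:
Apply the surveyor's formula: 2A = Σ (x_i·y_{i+1} − x_{i+1}·y_i), indices taken mod 4.
Cross-terms: -16, -4, -20, -22  ⇒  Σ = -62
Area = |Σ|/2 = 31.
Hole:
Σ = (2) + (-2) + (6) = 6
Area = |Σ|/2 = 3.
Net area = 31 − 3 = 28.

28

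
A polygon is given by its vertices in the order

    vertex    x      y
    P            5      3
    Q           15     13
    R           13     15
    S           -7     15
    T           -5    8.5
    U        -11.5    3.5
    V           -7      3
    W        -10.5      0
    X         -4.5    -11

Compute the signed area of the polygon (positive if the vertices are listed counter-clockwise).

Σ = (20) + (56) + (300) + (15.5) + (80.25) + (-10) + (31.5) + (115.5) + (41.5) = 650.25
Signed area = Σ/2 = 325.125 (positive ⇒ counter-clockwise traversal).

325.125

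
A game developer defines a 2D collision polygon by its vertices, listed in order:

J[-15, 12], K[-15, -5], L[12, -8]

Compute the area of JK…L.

229.5

Apply Gauss's area formula: 2A = Σ (x_i·y_{i+1} − x_{i+1}·y_i), indices taken mod 3.
J→K: (-15)(-5) − (-15)(12) = 255
K→L: (-15)(-8) − (12)(-5) = 180
L→J: (12)(12) − (-15)(-8) = 24
Σ = 459
Area = |Σ|/2 = 229.5.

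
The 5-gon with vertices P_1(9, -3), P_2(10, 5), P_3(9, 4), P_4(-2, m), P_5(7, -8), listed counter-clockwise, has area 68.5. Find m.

The doubled signed area Σ (x_i y_{i+1} − x_{i+1} y_i) is linear in m.
With m=0 it equals 145; the coefficient of m is 2 (from the two edges through P_4).
So 2·m + 145 = 2·68.5 = 137 ⇒ m = -4.

-4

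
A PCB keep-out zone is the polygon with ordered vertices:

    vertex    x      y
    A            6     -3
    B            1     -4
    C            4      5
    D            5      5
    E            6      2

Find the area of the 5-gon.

Apply Gauss's area formula: 2A = Σ (x_i·y_{i+1} − x_{i+1}·y_i), indices taken mod 5.
Cross-terms: -21, 21, -5, -20, -30  ⇒  Σ = -55
Area = |Σ|/2 = 27.5.

27.5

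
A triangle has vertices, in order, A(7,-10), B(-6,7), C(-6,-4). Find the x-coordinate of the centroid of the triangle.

Apply the surveyor's formula. First the cross-terms c_i = x_i·y_{i+1} − x_{i+1}·y_i:
  -11, 66, 88  ⇒  2A = 143, A = 71.5.
Then Σ (x_i + x_{i+1})·c_i = -715, so x̄ = -715 / (6·71.5) = -5/3.

-5/3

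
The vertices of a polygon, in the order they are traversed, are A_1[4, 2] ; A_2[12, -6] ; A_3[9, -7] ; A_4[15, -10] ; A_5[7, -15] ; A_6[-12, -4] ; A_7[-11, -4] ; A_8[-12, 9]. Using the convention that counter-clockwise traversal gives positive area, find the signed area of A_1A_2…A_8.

-314.5

Apply Gauss's area formula: 2A = Σ (x_i·y_{i+1} − x_{i+1}·y_i), indices taken mod 8.
Cross-terms: -48, -30, 15, -155, -208, 4, -147, -60  ⇒  Σ = -629
Signed area = Σ/2 = -314.5 (negative ⇒ clockwise traversal).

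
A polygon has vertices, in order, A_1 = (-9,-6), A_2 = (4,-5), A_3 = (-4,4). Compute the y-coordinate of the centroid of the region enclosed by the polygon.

Apply the shoelace formula. First the cross-terms c_i = x_i·y_{i+1} − x_{i+1}·y_i:
  69, -4, 60  ⇒  2A = 125, A = 62.5.
Then Σ (y_i + y_{i+1})·c_i = -875, so ȳ = -875 / (6·62.5) = -7/3.

-7/3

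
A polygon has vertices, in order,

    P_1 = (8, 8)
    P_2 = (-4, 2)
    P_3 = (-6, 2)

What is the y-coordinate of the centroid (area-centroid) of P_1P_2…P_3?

4

Apply the shoelace formula. First the cross-terms c_i = x_i·y_{i+1} − x_{i+1}·y_i:
  48, 4, -64  ⇒  2A = -12, A = -6.
Then Σ (y_i + y_{i+1})·c_i = -144, so ȳ = -144 / (6·(-6)) = 4.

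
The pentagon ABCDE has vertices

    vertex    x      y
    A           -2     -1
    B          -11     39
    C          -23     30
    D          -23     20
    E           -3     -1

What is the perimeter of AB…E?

|AB| = √((-9)² + (40)²) = √1681 = 41
|BC| = √((-12)² + (-9)²) = √225 = 15
|CD| = √((0)² + (-10)²) = √100 = 10
|DE| = √((20)² + (-21)²) = √841 = 29
|EA| = √((1)² + (0)²) = √1 = 1
Perimeter = 41 + 15 + 10 + 29 + 1 = 96.

96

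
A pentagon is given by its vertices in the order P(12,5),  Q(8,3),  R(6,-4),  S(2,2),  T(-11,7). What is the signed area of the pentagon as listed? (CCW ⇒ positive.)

-68.5

Apply Gauss's area formula: 2A = Σ (x_i·y_{i+1} − x_{i+1}·y_i), indices taken mod 5.
Σ = (-4) + (-50) + (20) + (36) + (-139) = -137
Signed area = Σ/2 = -68.5 (negative ⇒ clockwise traversal).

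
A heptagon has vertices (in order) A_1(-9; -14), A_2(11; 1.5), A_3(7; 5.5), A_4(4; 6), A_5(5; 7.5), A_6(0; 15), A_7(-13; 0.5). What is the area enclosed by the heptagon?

333.5

Apply the surveyor's formula: 2A = Σ (x_i·y_{i+1} − x_{i+1}·y_i), indices taken mod 7.
Σ = (140.5) + (50) + (20) + (0) + (75) + (195) + (186.5) = 667
Area = |Σ|/2 = 333.5.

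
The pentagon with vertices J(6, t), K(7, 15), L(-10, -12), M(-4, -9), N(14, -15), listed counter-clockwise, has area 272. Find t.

Write out the shoelace sum; only the two edges meeting at J involve t:
2·Area = [(14·t − 6·(-15)) + (6·15 − 7·t)] + 294
       = 7·t + 474 = 544
⇒ t = 10.

10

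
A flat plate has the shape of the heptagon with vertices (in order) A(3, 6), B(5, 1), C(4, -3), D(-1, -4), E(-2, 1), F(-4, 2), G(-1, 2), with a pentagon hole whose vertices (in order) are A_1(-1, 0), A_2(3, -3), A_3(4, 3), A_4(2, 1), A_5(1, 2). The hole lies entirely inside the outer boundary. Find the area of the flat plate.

Outer boundary:
A→B: (3)(1) − (5)(6) = -27
B→C: (5)(-3) − (4)(1) = -19
C→D: (4)(-4) − (-1)(-3) = -19
D→E: (-1)(1) − (-2)(-4) = -9
E→F: (-2)(2) − (-4)(1) = 0
F→G: (-4)(2) − (-1)(2) = -6
G→A: (-1)(6) − (3)(2) = -12
Σ = -92
Area = |Σ|/2 = 46.
Hole:
Cross-terms: 3, 21, -2, 3, 2  ⇒  Σ = 27
Area = |Σ|/2 = 13.5.
Net area = 46 − 13.5 = 32.5.

32.5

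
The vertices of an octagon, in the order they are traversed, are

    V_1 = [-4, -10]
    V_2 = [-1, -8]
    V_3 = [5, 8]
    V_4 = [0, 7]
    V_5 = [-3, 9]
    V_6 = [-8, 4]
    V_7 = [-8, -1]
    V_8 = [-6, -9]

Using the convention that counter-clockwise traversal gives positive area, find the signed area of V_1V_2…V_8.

Apply Gauss's area formula: 2A = Σ (x_i·y_{i+1} − x_{i+1}·y_i), indices taken mod 8.
Σ = (22) + (32) + (35) + (21) + (60) + (40) + (66) + (24) = 300
Signed area = Σ/2 = 150 (positive ⇒ counter-clockwise traversal).

150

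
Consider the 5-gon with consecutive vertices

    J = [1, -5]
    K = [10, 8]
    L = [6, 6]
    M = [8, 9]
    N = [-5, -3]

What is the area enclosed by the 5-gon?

62.5

J→K: (1)(8) − (10)(-5) = 58
K→L: (10)(6) − (6)(8) = 12
L→M: (6)(9) − (8)(6) = 6
M→N: (8)(-3) − (-5)(9) = 21
N→J: (-5)(-5) − (1)(-3) = 28
Σ = 125
Area = |Σ|/2 = 62.5.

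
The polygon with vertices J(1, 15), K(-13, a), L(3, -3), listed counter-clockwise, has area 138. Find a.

The doubled signed area Σ (x_i y_{i+1} − x_{i+1} y_i) is linear in a.
With a=0 it equals 282; the coefficient of a is -2 (from the two edges through K).
So -2·a + 282 = 2·138 = 276 ⇒ a = 3.

3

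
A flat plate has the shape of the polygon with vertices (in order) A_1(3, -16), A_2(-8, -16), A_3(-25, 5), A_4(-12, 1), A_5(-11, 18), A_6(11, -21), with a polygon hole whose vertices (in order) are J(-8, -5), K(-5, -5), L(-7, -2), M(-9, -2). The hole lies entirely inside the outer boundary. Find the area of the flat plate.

Outer boundary:
Σ = (-176) + (-440) + (35) + (-205) + (33) + (-113) = -866
Area = |Σ|/2 = 433.
Hole:
Apply the surveyor's formula: 2A = Σ (x_i·y_{i+1} − x_{i+1}·y_i), indices taken mod 4.
Cross-terms: 15, -25, -4, 29  ⇒  Σ = 15
Area = |Σ|/2 = 7.5.
Net area = 433 − 7.5 = 425.5.

425.5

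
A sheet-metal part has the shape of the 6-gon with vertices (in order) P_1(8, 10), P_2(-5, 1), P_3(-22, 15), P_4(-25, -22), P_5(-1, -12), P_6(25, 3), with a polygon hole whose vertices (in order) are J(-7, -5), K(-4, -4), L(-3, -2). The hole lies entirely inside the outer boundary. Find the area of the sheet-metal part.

830

Outer boundary:
Σ = (58) + (-53) + (859) + (278) + (297) + (226) = 1665
Area = |Σ|/2 = 832.5.
Hole:
Apply the surveyor's formula: 2A = Σ (x_i·y_{i+1} − x_{i+1}·y_i), indices taken mod 3.
J→K: (-7)(-4) − (-4)(-5) = 8
K→L: (-4)(-2) − (-3)(-4) = -4
L→J: (-3)(-5) − (-7)(-2) = 1
Σ = 5
Area = |Σ|/2 = 2.5.
Net area = 832.5 − 2.5 = 830.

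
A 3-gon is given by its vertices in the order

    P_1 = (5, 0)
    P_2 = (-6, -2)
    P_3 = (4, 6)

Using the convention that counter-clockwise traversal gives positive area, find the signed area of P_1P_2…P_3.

Apply Gauss's area formula: 2A = Σ (x_i·y_{i+1} − x_{i+1}·y_i), indices taken mod 3.
P_1→P_2: (5)(-2) − (-6)(0) = -10
P_2→P_3: (-6)(6) − (4)(-2) = -28
P_3→P_1: (4)(0) − (5)(6) = -30
Σ = -68
Signed area = Σ/2 = -34 (negative ⇒ clockwise traversal).

-34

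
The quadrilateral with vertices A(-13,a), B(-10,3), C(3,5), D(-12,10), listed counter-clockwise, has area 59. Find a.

2

Write out the shoelace sum; only the two edges meeting at A involve a:
2·Area = [((-12)·a − (-13)·10) + ((-13)·3 − (-10)·a)] + 31
       = -2·a + 122 = 118
⇒ a = 2.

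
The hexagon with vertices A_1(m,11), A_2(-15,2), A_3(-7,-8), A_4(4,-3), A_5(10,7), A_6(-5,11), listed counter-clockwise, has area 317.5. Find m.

-15

Write out the shoelace sum; only the two edges meeting at A_1 involve m:
2·Area = [((-5)·11 − m·11) + (m·2 − (-15)·11)] + 390
       = -9·m + 500 = 635
⇒ m = -15.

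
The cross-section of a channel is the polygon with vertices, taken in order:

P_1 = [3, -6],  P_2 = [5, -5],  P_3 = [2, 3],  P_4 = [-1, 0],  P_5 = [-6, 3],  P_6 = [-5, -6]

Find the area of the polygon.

69.5

P_1→P_2: (3)(-5) − (5)(-6) = 15
P_2→P_3: (5)(3) − (2)(-5) = 25
P_3→P_4: (2)(0) − (-1)(3) = 3
P_4→P_5: (-1)(3) − (-6)(0) = -3
P_5→P_6: (-6)(-6) − (-5)(3) = 51
P_6→P_1: (-5)(-6) − (3)(-6) = 48
Σ = 139
Area = |Σ|/2 = 69.5.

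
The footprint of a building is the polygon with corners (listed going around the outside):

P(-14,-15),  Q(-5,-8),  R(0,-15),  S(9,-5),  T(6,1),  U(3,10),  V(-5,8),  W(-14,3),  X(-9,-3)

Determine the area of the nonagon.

338

Apply the shoelace (surveyor's) formula: 2A = Σ (x_i·y_{i+1} − x_{i+1}·y_i), indices taken mod 9.
Cross-terms: 37, 75, 135, 39, 57, 74, 97, 69, 93  ⇒  Σ = 676
Area = |Σ|/2 = 338.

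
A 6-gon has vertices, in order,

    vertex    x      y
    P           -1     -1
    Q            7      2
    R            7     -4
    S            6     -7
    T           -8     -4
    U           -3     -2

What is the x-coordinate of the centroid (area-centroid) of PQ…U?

257/137

Apply the surveyor's formula. First the cross-terms c_i = x_i·y_{i+1} − x_{i+1}·y_i:
  5, -42, -25, -80, 4, 1  ⇒  2A = -137, A = -68.5.
Then Σ (x_i + x_{i+1})·c_i = -771, so x̄ = -771 / (6·(-68.5)) = 257/137.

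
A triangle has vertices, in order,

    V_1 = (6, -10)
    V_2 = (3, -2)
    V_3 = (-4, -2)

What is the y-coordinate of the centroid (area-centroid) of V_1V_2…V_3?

-14/3

Apply Gauss's area formula. First the cross-terms c_i = x_i·y_{i+1} − x_{i+1}·y_i:
  18, -14, 52  ⇒  2A = 56, A = 28.
Then Σ (y_i + y_{i+1})·c_i = -784, so ȳ = -784 / (6·28) = -14/3.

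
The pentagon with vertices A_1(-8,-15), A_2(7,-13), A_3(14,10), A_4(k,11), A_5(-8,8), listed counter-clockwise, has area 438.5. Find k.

The doubled signed area Σ (x_i y_{i+1} − x_{i+1} y_i) is linear in k.
With k=0 it equals 887; the coefficient of k is -2 (from the two edges through A_4).
So -2·k + 887 = 2·438.5 = 877 ⇒ k = 5.

5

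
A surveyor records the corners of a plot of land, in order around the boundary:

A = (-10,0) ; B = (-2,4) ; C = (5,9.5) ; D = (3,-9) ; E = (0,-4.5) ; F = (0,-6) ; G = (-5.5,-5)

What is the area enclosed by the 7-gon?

A→B: (-10)(4) − (-2)(0) = -40
B→C: (-2)(9.5) − (5)(4) = -39
C→D: (5)(-9) − (3)(9.5) = -73.5
D→E: (3)(-4.5) − (0)(-9) = -13.5
E→F: (0)(-6) − (0)(-4.5) = 0
F→G: (0)(-5) − (-5.5)(-6) = -33
G→A: (-5.5)(0) − (-10)(-5) = -50
Σ = -249
Area = |Σ|/2 = 124.5.

124.5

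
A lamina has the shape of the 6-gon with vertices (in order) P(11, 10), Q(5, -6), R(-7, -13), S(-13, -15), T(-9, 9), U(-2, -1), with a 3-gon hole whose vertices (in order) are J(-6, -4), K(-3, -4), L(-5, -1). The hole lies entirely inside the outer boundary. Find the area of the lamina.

256

Outer boundary:
Apply the shoelace (surveyor's) formula: 2A = Σ (x_i·y_{i+1} − x_{i+1}·y_i), indices taken mod 6.
P→Q: (11)(-6) − (5)(10) = -116
Q→R: (5)(-13) − (-7)(-6) = -107
R→S: (-7)(-15) − (-13)(-13) = -64
S→T: (-13)(9) − (-9)(-15) = -252
T→U: (-9)(-1) − (-2)(9) = 27
U→P: (-2)(10) − (11)(-1) = -9
Σ = -521
Area = |Σ|/2 = 260.5.
Hole:
Apply the shoelace (surveyor's) formula: 2A = Σ (x_i·y_{i+1} − x_{i+1}·y_i), indices taken mod 3.
J→K: (-6)(-4) − (-3)(-4) = 12
K→L: (-3)(-1) − (-5)(-4) = -17
L→J: (-5)(-4) − (-6)(-1) = 14
Σ = 9
Area = |Σ|/2 = 4.5.
Net area = 260.5 − 4.5 = 256.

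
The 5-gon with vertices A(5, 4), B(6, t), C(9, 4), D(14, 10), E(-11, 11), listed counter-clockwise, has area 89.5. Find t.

5

The doubled signed area Σ (x_i y_{i+1} − x_{i+1} y_i) is linear in t.
With t=0 it equals 199; the coefficient of t is -4 (from the two edges through B).
So -4·t + 199 = 2·89.5 = 179 ⇒ t = 5.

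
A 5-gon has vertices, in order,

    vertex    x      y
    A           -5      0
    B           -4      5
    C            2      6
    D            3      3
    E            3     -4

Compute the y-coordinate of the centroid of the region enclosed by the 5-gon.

253/168

Apply the shoelace formula. First the cross-terms c_i = x_i·y_{i+1} − x_{i+1}·y_i:
  -25, -34, -12, -21, -20  ⇒  2A = -112, A = -56.
Then Σ (y_i + y_{i+1})·c_i = -506, so ȳ = -506 / (6·(-56)) = 253/168.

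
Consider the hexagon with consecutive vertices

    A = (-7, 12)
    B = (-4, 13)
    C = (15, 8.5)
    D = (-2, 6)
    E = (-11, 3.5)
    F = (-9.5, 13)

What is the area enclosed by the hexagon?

119.375

A→B: (-7)(13) − (-4)(12) = -43
B→C: (-4)(8.5) − (15)(13) = -229
C→D: (15)(6) − (-2)(8.5) = 107
D→E: (-2)(3.5) − (-11)(6) = 59
E→F: (-11)(13) − (-9.5)(3.5) = -109.75
F→A: (-9.5)(12) − (-7)(13) = -23
Σ = -238.75
Area = |Σ|/2 = 119.375.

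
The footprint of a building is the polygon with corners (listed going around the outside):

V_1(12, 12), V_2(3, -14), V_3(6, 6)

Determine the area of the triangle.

51

Σ = (-204) + (102) + (0) = -102
Area = |Σ|/2 = 51.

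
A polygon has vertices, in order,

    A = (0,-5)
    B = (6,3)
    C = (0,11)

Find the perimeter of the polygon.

36

|AB| = √((6)² + (8)²) = √100 = 10
|BC| = √((-6)² + (8)²) = √100 = 10
|CA| = √((0)² + (-16)²) = √256 = 16
Perimeter = 10 + 10 + 16 = 36.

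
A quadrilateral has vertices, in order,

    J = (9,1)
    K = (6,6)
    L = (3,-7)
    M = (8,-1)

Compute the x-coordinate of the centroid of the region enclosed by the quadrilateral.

526/87

Apply the shoelace formula. First the cross-terms c_i = x_i·y_{i+1} − x_{i+1}·y_i:
  48, -60, 53, 17  ⇒  2A = 58, A = 29.
Then Σ (x_i + x_{i+1})·c_i = 1052, so x̄ = 1052 / (6·29) = 526/87.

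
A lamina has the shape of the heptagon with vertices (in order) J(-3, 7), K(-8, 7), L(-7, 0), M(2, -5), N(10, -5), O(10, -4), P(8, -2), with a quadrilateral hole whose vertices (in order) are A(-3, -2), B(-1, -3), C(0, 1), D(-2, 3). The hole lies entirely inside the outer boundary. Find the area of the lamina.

105

Outer boundary:
Apply the surveyor's formula: 2A = Σ (x_i·y_{i+1} − x_{i+1}·y_i), indices taken mod 7.
Σ = (35) + (49) + (35) + (40) + (10) + (12) + (50) = 231
Area = |Σ|/2 = 115.5.
Hole:
Apply the surveyor's formula: 2A = Σ (x_i·y_{i+1} − x_{i+1}·y_i), indices taken mod 4.
A→B: (-3)(-3) − (-1)(-2) = 7
B→C: (-1)(1) − (0)(-3) = -1
C→D: (0)(3) − (-2)(1) = 2
D→A: (-2)(-2) − (-3)(3) = 13
Σ = 21
Area = |Σ|/2 = 10.5.
Net area = 115.5 − 10.5 = 105.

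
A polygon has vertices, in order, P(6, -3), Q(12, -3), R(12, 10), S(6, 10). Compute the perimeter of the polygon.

38

|PQ| = √((6)² + (0)²) = √36 = 6
|QR| = √((0)² + (13)²) = √169 = 13
|RS| = √((-6)² + (0)²) = √36 = 6
|SP| = √((0)² + (-13)²) = √169 = 13
Perimeter = 6 + 13 + 6 + 13 = 38.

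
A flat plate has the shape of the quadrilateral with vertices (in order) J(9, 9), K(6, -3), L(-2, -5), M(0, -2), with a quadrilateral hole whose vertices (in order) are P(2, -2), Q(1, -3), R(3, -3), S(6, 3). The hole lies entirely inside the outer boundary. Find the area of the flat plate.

42

Outer boundary:
Apply Gauss's area formula: 2A = Σ (x_i·y_{i+1} − x_{i+1}·y_i), indices taken mod 4.
Σ = (-81) + (-36) + (4) + (18) = -95
Area = |Σ|/2 = 47.5.
Hole:
Apply the shoelace (surveyor's) formula: 2A = Σ (x_i·y_{i+1} − x_{i+1}·y_i), indices taken mod 4.
P→Q: (2)(-3) − (1)(-2) = -4
Q→R: (1)(-3) − (3)(-3) = 6
R→S: (3)(3) − (6)(-3) = 27
S→P: (6)(-2) − (2)(3) = -18
Σ = 11
Area = |Σ|/2 = 5.5.
Net area = 47.5 − 5.5 = 42.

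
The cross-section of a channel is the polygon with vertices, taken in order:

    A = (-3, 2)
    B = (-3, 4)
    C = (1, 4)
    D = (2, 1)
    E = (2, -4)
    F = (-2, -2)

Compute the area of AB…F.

A→B: (-3)(4) − (-3)(2) = -6
B→C: (-3)(4) − (1)(4) = -16
C→D: (1)(1) − (2)(4) = -7
D→E: (2)(-4) − (2)(1) = -10
E→F: (2)(-2) − (-2)(-4) = -12
F→A: (-2)(2) − (-3)(-2) = -10
Σ = -61
Area = |Σ|/2 = 30.5.

30.5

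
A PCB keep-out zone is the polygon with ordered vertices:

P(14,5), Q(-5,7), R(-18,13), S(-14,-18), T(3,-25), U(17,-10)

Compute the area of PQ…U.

Cross-terms: 123, 61, 506, 404, 395, 225  ⇒  Σ = 1714
Area = |Σ|/2 = 857.

857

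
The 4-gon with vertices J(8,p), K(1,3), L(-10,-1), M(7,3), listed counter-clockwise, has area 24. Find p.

Write out the shoelace sum; only the two edges meeting at J involve p:
2·Area = [(7·p − 8·3) + (8·3 − 1·p)] + 6
       = 6·p + 6 = 48
⇒ p = 7.

7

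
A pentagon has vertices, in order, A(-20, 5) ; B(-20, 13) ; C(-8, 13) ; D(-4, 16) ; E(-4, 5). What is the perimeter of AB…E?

|AB| = √((0)² + (8)²) = √64 = 8
|BC| = √((12)² + (0)²) = √144 = 12
|CD| = √((4)² + (3)²) = √25 = 5
|DE| = √((0)² + (-11)²) = √121 = 11
|EA| = √((-16)² + (0)²) = √256 = 16
Perimeter = 8 + 12 + 5 + 11 + 16 = 52.

52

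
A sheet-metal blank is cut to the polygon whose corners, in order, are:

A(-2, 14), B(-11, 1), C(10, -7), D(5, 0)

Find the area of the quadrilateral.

162

Σ = (152) + (67) + (35) + (70) = 324
Area = |Σ|/2 = 162.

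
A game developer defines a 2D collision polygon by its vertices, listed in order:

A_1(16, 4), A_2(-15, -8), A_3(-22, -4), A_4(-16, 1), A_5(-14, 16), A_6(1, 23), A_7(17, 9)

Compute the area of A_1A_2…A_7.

Σ = (-68) + (-116) + (-86) + (-242) + (-338) + (-382) + (-76) = -1308
Area = |Σ|/2 = 654.

654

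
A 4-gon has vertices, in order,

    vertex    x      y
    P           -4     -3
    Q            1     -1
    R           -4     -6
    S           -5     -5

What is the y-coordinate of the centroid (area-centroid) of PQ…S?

-32/9

Apply the surveyor's formula. First the cross-terms c_i = x_i·y_{i+1} − x_{i+1}·y_i:
  7, -10, -10, -5  ⇒  2A = -18, A = -9.
Then Σ (y_i + y_{i+1})·c_i = 192, so ȳ = 192 / (6·(-9)) = -32/9.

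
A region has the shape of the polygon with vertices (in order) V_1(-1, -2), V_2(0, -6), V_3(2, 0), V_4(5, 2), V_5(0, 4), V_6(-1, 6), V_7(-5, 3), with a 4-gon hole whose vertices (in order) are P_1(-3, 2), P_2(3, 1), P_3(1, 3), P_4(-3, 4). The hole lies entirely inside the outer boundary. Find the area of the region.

Outer boundary:
Apply the surveyor's formula: 2A = Σ (x_i·y_{i+1} − x_{i+1}·y_i), indices taken mod 7.
V_1→V_2: (-1)(-6) − (0)(-2) = 6
V_2→V_3: (0)(0) − (2)(-6) = 12
V_3→V_4: (2)(2) − (5)(0) = 4
V_4→V_5: (5)(4) − (0)(2) = 20
V_5→V_6: (0)(6) − (-1)(4) = 4
V_6→V_7: (-1)(3) − (-5)(6) = 27
V_7→V_1: (-5)(-2) − (-1)(3) = 13
Σ = 86
Area = |Σ|/2 = 43.
Hole:
Apply the shoelace formula: 2A = Σ (x_i·y_{i+1} − x_{i+1}·y_i), indices taken mod 4.
Cross-terms: -9, 8, 13, 6  ⇒  Σ = 18
Area = |Σ|/2 = 9.
Net area = 43 − 9 = 34.

34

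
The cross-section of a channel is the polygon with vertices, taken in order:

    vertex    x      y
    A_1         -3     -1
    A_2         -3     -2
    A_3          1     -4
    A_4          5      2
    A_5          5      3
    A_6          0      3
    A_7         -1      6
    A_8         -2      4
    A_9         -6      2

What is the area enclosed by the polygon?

51

Σ = (3) + (14) + (22) + (5) + (15) + (3) + (8) + (20) + (12) = 102
Area = |Σ|/2 = 51.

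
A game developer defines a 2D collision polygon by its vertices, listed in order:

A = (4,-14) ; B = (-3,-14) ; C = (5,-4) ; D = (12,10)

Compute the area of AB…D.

Apply Gauss's area formula: 2A = Σ (x_i·y_{i+1} − x_{i+1}·y_i), indices taken mod 4.
Σ = (-98) + (82) + (98) + (-208) = -126
Area = |Σ|/2 = 63.

63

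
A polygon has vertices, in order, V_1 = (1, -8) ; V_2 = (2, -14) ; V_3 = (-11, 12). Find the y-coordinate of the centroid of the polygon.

Apply the shoelace formula. First the cross-terms c_i = x_i·y_{i+1} − x_{i+1}·y_i:
  2, -130, 76  ⇒  2A = -52, A = -26.
Then Σ (y_i + y_{i+1})·c_i = 520, so ȳ = 520 / (6·(-26)) = -10/3.

-10/3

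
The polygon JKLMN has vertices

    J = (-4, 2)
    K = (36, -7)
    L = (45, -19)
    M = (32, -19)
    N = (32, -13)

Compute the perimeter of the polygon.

114

|JK| = √((40)² + (-9)²) = √1681 = 41
|KL| = √((9)² + (-12)²) = √225 = 15
|LM| = √((-13)² + (0)²) = √169 = 13
|MN| = √((0)² + (6)²) = √36 = 6
|NJ| = √((-36)² + (15)²) = √1521 = 39
Perimeter = 41 + 15 + 13 + 6 + 39 = 114.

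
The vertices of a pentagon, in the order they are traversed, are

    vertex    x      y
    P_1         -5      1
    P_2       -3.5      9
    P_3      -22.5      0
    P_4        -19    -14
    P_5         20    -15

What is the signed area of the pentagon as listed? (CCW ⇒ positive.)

Apply the shoelace (surveyor's) formula: 2A = Σ (x_i·y_{i+1} − x_{i+1}·y_i), indices taken mod 5.
Cross-terms: -41.5, 202.5, 315, 565, -55  ⇒  Σ = 986
Signed area = Σ/2 = 493 (positive ⇒ counter-clockwise traversal).

493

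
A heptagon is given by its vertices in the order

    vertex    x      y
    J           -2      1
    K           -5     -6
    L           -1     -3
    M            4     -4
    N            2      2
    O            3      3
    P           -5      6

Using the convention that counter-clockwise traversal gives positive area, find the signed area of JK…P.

Apply the shoelace formula: 2A = Σ (x_i·y_{i+1} − x_{i+1}·y_i), indices taken mod 7.
Cross-terms: 17, 9, 16, 16, 0, 33, 7  ⇒  Σ = 98
Signed area = Σ/2 = 49 (positive ⇒ counter-clockwise traversal).

49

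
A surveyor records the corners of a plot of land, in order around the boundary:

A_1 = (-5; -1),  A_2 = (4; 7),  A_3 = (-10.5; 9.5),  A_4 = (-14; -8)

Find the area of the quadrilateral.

135.75

Apply the surveyor's formula: 2A = Σ (x_i·y_{i+1} − x_{i+1}·y_i), indices taken mod 4.
A_1→A_2: (-5)(7) − (4)(-1) = -31
A_2→A_3: (4)(9.5) − (-10.5)(7) = 111.5
A_3→A_4: (-10.5)(-8) − (-14)(9.5) = 217
A_4→A_1: (-14)(-1) − (-5)(-8) = -26
Σ = 271.5
Area = |Σ|/2 = 135.75.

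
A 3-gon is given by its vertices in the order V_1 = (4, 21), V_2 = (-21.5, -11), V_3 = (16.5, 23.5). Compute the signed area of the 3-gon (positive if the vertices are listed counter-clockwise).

Apply the shoelace (surveyor's) formula: 2A = Σ (x_i·y_{i+1} − x_{i+1}·y_i), indices taken mod 3.
V_1→V_2: (4)(-11) − (-21.5)(21) = 407.5
V_2→V_3: (-21.5)(23.5) − (16.5)(-11) = -323.75
V_3→V_1: (16.5)(21) − (4)(23.5) = 252.5
Σ = 336.25
Signed area = Σ/2 = 168.125 (positive ⇒ counter-clockwise traversal).

168.125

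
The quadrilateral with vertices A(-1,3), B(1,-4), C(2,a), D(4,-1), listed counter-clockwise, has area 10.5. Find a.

Write out the shoelace sum; only the two edges meeting at C involve a:
2·Area = [(1·a − 2·(-4)) + (2·(-1) − 4·a)] + 12
       = -3·a + 18 = 21
⇒ a = -1.

-1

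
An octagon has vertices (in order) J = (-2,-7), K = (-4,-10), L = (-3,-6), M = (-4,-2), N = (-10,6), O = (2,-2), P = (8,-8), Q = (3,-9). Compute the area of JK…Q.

Apply Gauss's area formula: 2A = Σ (x_i·y_{i+1} − x_{i+1}·y_i), indices taken mod 8.
Σ = (-8) + (-6) + (-18) + (-44) + (8) + (0) + (-48) + (-39) = -155
Area = |Σ|/2 = 77.5.

77.5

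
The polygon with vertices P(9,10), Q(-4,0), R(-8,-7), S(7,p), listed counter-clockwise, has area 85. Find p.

1

The doubled signed area Σ (x_i y_{i+1} − x_{i+1} y_i) is linear in p.
With p=0 it equals 187; the coefficient of p is -17 (from the two edges through S).
So -17·p + 187 = 2·85 = 170 ⇒ p = 1.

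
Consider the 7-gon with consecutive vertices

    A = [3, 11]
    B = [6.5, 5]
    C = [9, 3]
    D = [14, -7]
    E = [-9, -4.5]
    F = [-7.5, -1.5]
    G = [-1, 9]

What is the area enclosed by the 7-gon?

220.125

Apply the shoelace (surveyor's) formula: 2A = Σ (x_i·y_{i+1} − x_{i+1}·y_i), indices taken mod 7.
Σ = (-56.5) + (-25.5) + (-105) + (-126) + (-20.25) + (-69) + (-38) = -440.25
Area = |Σ|/2 = 220.125.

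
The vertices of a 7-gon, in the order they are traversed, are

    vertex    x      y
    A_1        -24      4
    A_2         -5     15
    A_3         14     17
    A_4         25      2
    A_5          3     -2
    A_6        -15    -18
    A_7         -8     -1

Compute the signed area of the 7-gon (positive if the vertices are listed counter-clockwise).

Apply the shoelace (surveyor's) formula: 2A = Σ (x_i·y_{i+1} − x_{i+1}·y_i), indices taken mod 7.
Σ = (-340) + (-295) + (-397) + (-56) + (-84) + (-129) + (-56) = -1357
Signed area = Σ/2 = -678.5 (negative ⇒ clockwise traversal).

-678.5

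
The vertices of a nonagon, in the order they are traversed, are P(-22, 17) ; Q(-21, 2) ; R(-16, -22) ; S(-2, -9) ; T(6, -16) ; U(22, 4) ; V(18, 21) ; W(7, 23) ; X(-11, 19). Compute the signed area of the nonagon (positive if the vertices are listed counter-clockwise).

1321.5

Apply the shoelace (surveyor's) formula: 2A = Σ (x_i·y_{i+1} − x_{i+1}·y_i), indices taken mod 9.
P→Q: (-22)(2) − (-21)(17) = 313
Q→R: (-21)(-22) − (-16)(2) = 494
R→S: (-16)(-9) − (-2)(-22) = 100
S→T: (-2)(-16) − (6)(-9) = 86
T→U: (6)(4) − (22)(-16) = 376
U→V: (22)(21) − (18)(4) = 390
V→W: (18)(23) − (7)(21) = 267
W→X: (7)(19) − (-11)(23) = 386
X→P: (-11)(17) − (-22)(19) = 231
Σ = 2643
Signed area = Σ/2 = 1321.5 (positive ⇒ counter-clockwise traversal).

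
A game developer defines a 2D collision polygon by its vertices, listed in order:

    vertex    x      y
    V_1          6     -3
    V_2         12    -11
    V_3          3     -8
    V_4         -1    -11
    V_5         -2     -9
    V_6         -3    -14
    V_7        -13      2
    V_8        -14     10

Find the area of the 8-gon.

227

Apply Gauss's area formula: 2A = Σ (x_i·y_{i+1} − x_{i+1}·y_i), indices taken mod 8.
Σ = (-30) + (-63) + (-41) + (-13) + (1) + (-188) + (-102) + (-18) = -454
Area = |Σ|/2 = 227.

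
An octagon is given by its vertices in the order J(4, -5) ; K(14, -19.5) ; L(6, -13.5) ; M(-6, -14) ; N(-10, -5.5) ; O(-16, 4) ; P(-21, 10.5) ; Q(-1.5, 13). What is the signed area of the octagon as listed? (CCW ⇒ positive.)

Cross-terms: -8, -72, -165, -107, -128, -84, -257.25, -44.5  ⇒  Σ = -865.75
Signed area = Σ/2 = -432.875 (negative ⇒ clockwise traversal).

-432.875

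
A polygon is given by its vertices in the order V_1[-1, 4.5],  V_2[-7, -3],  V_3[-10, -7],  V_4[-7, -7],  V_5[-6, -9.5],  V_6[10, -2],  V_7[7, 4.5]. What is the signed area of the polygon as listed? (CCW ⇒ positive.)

150.5

Apply Gauss's area formula: 2A = Σ (x_i·y_{i+1} − x_{i+1}·y_i), indices taken mod 7.
Σ = (34.5) + (19) + (21) + (24.5) + (107) + (59) + (36) = 301
Signed area = Σ/2 = 150.5 (positive ⇒ counter-clockwise traversal).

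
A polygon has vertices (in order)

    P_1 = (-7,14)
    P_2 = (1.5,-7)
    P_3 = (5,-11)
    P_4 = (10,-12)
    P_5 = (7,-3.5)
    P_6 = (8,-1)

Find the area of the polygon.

Cross-terms: 28, 18.5, 50, 49, 21, 105  ⇒  Σ = 271.5
Area = |Σ|/2 = 135.75.

135.75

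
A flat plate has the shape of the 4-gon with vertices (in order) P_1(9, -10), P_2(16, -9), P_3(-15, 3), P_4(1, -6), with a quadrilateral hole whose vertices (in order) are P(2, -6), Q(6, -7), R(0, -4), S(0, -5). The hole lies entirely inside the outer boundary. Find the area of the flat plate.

Outer boundary:
Apply the surveyor's formula: 2A = Σ (x_i·y_{i+1} − x_{i+1}·y_i), indices taken mod 4.
Cross-terms: 79, -87, 87, 44  ⇒  Σ = 123
Area = |Σ|/2 = 61.5.
Hole:
Σ = (22) + (-24) + (0) + (10) = 8
Area = |Σ|/2 = 4.
Net area = 61.5 − 4 = 57.5.

57.5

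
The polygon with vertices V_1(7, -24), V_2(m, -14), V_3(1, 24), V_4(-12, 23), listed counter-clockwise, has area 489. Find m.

13

The doubled signed area Σ (x_i y_{i+1} − x_{i+1} y_i) is linear in m.
With m=0 it equals 354; the coefficient of m is 48 (from the two edges through V_2).
So 48·m + 354 = 2·489 = 978 ⇒ m = 13.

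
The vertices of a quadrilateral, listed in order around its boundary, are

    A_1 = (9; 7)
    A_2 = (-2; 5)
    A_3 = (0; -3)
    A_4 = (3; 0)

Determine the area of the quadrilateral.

47.5

Apply the surveyor's formula: 2A = Σ (x_i·y_{i+1} − x_{i+1}·y_i), indices taken mod 4.
Σ = (59) + (6) + (9) + (21) = 95
Area = |Σ|/2 = 47.5.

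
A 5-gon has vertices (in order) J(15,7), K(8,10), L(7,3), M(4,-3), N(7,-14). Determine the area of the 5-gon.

Apply Gauss's area formula: 2A = Σ (x_i·y_{i+1} − x_{i+1}·y_i), indices taken mod 5.
J→K: (15)(10) − (8)(7) = 94
K→L: (8)(3) − (7)(10) = -46
L→M: (7)(-3) − (4)(3) = -33
M→N: (4)(-14) − (7)(-3) = -35
N→J: (7)(7) − (15)(-14) = 259
Σ = 239
Area = |Σ|/2 = 119.5.

119.5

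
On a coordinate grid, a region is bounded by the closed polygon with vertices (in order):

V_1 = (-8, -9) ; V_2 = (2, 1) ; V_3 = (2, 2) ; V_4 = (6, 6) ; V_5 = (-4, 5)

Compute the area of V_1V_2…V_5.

71

Apply Gauss's area formula: 2A = Σ (x_i·y_{i+1} − x_{i+1}·y_i), indices taken mod 5.
V_1→V_2: (-8)(1) − (2)(-9) = 10
V_2→V_3: (2)(2) − (2)(1) = 2
V_3→V_4: (2)(6) − (6)(2) = 0
V_4→V_5: (6)(5) − (-4)(6) = 54
V_5→V_1: (-4)(-9) − (-8)(5) = 76
Σ = 142
Area = |Σ|/2 = 71.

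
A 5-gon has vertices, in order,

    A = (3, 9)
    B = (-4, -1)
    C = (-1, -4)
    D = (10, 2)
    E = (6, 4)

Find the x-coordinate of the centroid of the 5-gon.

Apply Gauss's area formula. First the cross-terms c_i = x_i·y_{i+1} − x_{i+1}·y_i:
  33, 15, 38, 28, 42  ⇒  2A = 156, A = 78.
Then Σ (x_i + x_{i+1})·c_i = 1060, so x̄ = 1060 / (6·78) = 265/117.

265/117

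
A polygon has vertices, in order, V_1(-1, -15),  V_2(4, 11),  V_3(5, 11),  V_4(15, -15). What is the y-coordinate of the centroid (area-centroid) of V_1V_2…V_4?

Apply the surveyor's formula. First the cross-terms c_i = x_i·y_{i+1} − x_{i+1}·y_i:
  49, -11, -240, -240  ⇒  2A = -442, A = -221.
Then Σ (y_i + y_{i+1})·c_i = 7722, so ȳ = 7722 / (6·(-221)) = -99/17.

-99/17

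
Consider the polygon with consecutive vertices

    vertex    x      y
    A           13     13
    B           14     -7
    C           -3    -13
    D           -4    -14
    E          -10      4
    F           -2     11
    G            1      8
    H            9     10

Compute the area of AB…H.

Σ = (-273) + (-203) + (-10) + (-156) + (-102) + (-27) + (-62) + (-13) = -846
Area = |Σ|/2 = 423.

423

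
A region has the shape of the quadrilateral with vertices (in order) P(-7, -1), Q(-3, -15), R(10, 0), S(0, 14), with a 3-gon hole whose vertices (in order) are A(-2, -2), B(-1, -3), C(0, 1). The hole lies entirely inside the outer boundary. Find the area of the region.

Outer boundary:
Apply the surveyor's formula: 2A = Σ (x_i·y_{i+1} − x_{i+1}·y_i), indices taken mod 4.
Cross-terms: 102, 150, 140, 98  ⇒  Σ = 490
Area = |Σ|/2 = 245.
Hole:
Apply the shoelace (surveyor's) formula: 2A = Σ (x_i·y_{i+1} − x_{i+1}·y_i), indices taken mod 3.
Cross-terms: 4, -1, 2  ⇒  Σ = 5
Area = |Σ|/2 = 2.5.
Net area = 245 − 2.5 = 242.5.

242.5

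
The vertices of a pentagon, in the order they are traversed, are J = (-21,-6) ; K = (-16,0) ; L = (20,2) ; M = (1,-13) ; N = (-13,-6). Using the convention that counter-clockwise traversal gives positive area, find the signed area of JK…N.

Apply the shoelace formula: 2A = Σ (x_i·y_{i+1} − x_{i+1}·y_i), indices taken mod 5.
J→K: (-21)(0) − (-16)(-6) = -96
K→L: (-16)(2) − (20)(0) = -32
L→M: (20)(-13) − (1)(2) = -262
M→N: (1)(-6) − (-13)(-13) = -175
N→J: (-13)(-6) − (-21)(-6) = -48
Σ = -613
Signed area = Σ/2 = -306.5 (negative ⇒ clockwise traversal).

-306.5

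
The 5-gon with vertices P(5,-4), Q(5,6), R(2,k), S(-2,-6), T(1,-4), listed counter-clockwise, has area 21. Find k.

The doubled signed area Σ (x_i y_{i+1} − x_{i+1} y_i) is linear in k.
With k=0 it equals 56; the coefficient of k is 7 (from the two edges through R).
So 7·k + 56 = 2·21 = 42 ⇒ k = -2.

-2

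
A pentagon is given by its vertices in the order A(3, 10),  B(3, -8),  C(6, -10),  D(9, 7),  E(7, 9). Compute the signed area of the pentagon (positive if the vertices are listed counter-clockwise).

Apply the surveyor's formula: 2A = Σ (x_i·y_{i+1} − x_{i+1}·y_i), indices taken mod 5.
Cross-terms: -54, 18, 132, 32, 43  ⇒  Σ = 171
Signed area = Σ/2 = 85.5 (positive ⇒ counter-clockwise traversal).

85.5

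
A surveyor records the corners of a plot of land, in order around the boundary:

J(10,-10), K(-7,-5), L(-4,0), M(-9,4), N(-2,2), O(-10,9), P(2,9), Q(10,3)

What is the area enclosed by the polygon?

243

Σ = (-120) + (-20) + (-16) + (-10) + (2) + (-108) + (-84) + (-130) = -486
Area = |Σ|/2 = 243.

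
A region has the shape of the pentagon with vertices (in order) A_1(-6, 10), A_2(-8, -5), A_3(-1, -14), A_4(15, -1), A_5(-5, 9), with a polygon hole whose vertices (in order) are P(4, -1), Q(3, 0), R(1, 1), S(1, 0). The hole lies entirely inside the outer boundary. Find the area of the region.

Outer boundary:
Apply Gauss's area formula: 2A = Σ (x_i·y_{i+1} − x_{i+1}·y_i), indices taken mod 5.
A_1→A_2: (-6)(-5) − (-8)(10) = 110
A_2→A_3: (-8)(-14) − (-1)(-5) = 107
A_3→A_4: (-1)(-1) − (15)(-14) = 211
A_4→A_5: (15)(9) − (-5)(-1) = 130
A_5→A_1: (-5)(10) − (-6)(9) = 4
Σ = 562
Area = |Σ|/2 = 281.
Hole:
Σ = (3) + (3) + (-1) + (-1) = 4
Area = |Σ|/2 = 2.
Net area = 281 − 2 = 279.

279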